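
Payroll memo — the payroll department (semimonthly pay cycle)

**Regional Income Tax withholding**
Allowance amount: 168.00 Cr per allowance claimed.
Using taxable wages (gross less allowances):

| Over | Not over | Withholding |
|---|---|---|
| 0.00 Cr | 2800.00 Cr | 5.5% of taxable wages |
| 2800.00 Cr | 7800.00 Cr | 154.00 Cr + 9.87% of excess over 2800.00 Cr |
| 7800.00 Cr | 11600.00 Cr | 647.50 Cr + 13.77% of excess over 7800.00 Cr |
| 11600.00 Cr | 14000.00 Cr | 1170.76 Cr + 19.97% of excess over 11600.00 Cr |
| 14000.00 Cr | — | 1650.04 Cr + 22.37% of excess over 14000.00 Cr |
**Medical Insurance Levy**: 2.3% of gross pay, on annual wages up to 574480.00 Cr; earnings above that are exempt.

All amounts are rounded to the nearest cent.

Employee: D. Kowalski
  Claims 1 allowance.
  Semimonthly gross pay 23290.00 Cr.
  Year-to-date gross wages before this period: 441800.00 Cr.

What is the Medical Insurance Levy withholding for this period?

Medical Insurance Levy: 2.3% × 23290.00 Cr = 535.67 Cr

535.67 Cr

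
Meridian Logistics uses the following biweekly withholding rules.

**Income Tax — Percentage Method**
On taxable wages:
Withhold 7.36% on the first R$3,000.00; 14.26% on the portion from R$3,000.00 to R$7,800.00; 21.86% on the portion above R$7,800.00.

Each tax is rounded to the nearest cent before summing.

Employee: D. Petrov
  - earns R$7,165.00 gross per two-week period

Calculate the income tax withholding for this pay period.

R$814.73

Income Tax: taxable = R$7,165.00
  R$220.80 + 14.26% × (R$7,165.00 − R$3,000.00) = R$220.80 + 14.26% × R$4,165.00 = R$814.73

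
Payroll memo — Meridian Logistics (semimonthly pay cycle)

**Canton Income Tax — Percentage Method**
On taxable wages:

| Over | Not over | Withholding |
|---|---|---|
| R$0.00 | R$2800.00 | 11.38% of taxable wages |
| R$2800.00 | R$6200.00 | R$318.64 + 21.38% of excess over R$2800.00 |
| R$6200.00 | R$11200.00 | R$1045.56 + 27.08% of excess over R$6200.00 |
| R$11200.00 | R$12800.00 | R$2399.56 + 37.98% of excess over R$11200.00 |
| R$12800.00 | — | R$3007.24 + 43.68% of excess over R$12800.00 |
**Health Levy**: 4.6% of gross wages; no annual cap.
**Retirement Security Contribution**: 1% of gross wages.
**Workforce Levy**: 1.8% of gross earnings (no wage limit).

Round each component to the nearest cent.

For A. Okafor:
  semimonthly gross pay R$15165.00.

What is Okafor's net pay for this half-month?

R$10002.52

Canton Income Tax: taxable = R$15165.00
  R$3007.24 + 43.68% × (R$15165.00 − R$12800.00) = R$3007.24 + 43.68% × R$2365.00 = R$4040.27
Health Levy: 4.6% × R$15165.00 = R$697.59
Retirement Security Contribution: 1% × R$15165.00 = R$151.65
Workforce Levy: 1.8% × R$15165.00 = R$272.97
Total withheld: R$4040.27 + R$697.59 + R$151.65 + R$272.97 = R$5162.48
Net pay: R$15165.00 − R$5162.48 = R$10002.52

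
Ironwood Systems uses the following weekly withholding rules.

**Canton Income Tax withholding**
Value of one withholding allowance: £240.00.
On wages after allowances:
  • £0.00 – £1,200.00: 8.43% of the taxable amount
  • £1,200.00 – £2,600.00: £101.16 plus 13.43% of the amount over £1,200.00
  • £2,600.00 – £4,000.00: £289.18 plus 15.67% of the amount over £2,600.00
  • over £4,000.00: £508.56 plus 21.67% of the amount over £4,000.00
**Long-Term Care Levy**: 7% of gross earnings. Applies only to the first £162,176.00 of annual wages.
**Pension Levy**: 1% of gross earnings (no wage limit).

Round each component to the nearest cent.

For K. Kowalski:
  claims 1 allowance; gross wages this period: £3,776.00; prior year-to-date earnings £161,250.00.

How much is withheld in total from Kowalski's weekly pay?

£538.43

Canton Income Tax: taxable = £3,776.00 − 1×£240.00 = £3,536.00
  £289.18 + 15.67% × (£3,536.00 − £2,600.00) = £289.18 + 15.67% × £936.00 = £435.85
Long-Term Care Levy: cap £162,176.00 − YTD £161,250.00 = £926.00 subject; 7% × £926.00 = £64.82
Pension Levy: 1% × £3,776.00 = £37.76
Total: £435.85 + £64.82 + £37.76 = £538.43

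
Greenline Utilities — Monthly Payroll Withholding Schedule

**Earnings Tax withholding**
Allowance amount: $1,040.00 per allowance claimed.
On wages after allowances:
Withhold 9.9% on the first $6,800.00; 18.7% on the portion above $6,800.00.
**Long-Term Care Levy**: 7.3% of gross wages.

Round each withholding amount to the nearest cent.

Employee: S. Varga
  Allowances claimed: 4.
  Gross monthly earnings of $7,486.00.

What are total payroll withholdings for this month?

$875.75

Earnings Tax: taxable = $7,486.00 − 4×$1,040.00 = $3,326.00
  9.9% × $3,326.00 = $329.27
Long-Term Care Levy: 7.3% × $7,486.00 = $546.48
Total: $329.27 + $546.48 = $875.75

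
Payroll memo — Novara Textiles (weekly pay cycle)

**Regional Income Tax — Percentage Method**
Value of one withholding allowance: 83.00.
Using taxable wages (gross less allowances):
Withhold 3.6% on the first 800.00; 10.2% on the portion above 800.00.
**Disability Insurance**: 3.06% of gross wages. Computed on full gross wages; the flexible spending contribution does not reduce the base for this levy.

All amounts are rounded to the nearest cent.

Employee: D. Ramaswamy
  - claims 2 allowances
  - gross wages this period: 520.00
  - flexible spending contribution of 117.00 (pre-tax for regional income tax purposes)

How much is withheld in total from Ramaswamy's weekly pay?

24.44

Regional Income Tax: taxable = 520.00 − 117.00 − 2×83.00 = 237.00
  3.6% × 237.00 = 8.53
Disability Insurance: 3.06% × 520.00 = 15.91
Total: 8.53 + 15.91 = 24.44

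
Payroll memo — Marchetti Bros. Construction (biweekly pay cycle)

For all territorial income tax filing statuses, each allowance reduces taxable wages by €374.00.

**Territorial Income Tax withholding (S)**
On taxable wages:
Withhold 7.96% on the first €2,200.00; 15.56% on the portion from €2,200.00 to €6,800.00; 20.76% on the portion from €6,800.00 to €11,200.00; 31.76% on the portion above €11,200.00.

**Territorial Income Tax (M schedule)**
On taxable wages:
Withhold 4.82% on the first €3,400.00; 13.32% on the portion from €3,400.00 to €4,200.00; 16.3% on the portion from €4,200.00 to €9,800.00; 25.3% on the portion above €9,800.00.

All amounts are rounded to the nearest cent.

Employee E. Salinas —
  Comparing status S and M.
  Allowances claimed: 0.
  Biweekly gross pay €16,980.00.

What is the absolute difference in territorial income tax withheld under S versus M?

Territorial Income Tax (S): taxable = €16,980.00
  €1,804.32 + 31.76% × (€16,980.00 − €11,200.00) = €1,804.32 + 31.76% × €5,780.00 = €3,640.05
Territorial Income Tax (M): taxable = €16,980.00
  €1,183.24 + 25.3% × (€16,980.00 − €9,800.00) = €1,183.24 + 25.3% × €7,180.00 = €2,999.78
Difference: |€3,640.05 − €2,999.78| = €640.27 (higher under S)

€640.27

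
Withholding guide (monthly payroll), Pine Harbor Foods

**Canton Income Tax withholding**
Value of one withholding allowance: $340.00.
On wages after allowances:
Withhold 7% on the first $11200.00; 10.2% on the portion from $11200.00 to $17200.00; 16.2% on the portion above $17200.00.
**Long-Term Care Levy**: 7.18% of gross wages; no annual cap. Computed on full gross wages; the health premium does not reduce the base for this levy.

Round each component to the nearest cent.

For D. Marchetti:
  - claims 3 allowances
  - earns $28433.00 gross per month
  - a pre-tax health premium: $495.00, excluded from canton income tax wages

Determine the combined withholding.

$5011.81

Canton Income Tax: taxable = $28433.00 − $495.00 − 3×$340.00 = $26918.00
  $1396.00 + 16.2% × ($26918.00 − $17200.00) = $1396.00 + 16.2% × $9718.00 = $2970.32
Long-Term Care Levy: 7.18% × $28433.00 = $2041.49
Total: $2970.32 + $2041.49 = $5011.81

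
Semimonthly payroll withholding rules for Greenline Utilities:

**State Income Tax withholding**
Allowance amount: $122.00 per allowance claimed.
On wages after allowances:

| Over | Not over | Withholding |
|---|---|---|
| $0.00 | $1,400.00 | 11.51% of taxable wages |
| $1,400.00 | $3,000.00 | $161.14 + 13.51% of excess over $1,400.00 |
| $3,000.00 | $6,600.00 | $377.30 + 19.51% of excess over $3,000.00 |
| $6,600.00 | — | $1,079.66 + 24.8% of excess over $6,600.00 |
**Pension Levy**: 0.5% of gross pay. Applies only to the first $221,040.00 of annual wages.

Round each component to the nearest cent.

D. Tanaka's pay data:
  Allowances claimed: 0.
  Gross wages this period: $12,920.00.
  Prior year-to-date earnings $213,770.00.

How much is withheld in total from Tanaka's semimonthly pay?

State Income Tax: taxable = $12,920.00
  $1,079.66 + 24.8% × ($12,920.00 − $6,600.00) = $1,079.66 + 24.8% × $6,320.00 = $2,647.02
Pension Levy: cap $221,040.00 − YTD $213,770.00 = $7,270.00 subject; 0.5% × $7,270.00 = $36.35
Total: $2,647.02 + $36.35 = $2,683.37

$2,683.37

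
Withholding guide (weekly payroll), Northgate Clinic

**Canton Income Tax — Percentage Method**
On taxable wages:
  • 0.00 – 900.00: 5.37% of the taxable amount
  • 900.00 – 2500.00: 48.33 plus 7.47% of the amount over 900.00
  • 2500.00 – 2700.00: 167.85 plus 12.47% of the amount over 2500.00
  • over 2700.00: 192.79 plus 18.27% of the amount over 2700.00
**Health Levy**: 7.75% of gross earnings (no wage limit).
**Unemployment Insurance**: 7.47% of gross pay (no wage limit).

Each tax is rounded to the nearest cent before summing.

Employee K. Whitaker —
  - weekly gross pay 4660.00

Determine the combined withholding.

Canton Income Tax: taxable = 4660.00
  192.79 + 18.27% × (4660.00 − 2700.00) = 192.79 + 18.27% × 1960.00 = 550.88
Health Levy: 7.75% × 4660.00 = 361.15
Unemployment Insurance: 7.47% × 4660.00 = 348.10
Total: 550.88 + 361.15 + 348.10 = 1260.13

1260.13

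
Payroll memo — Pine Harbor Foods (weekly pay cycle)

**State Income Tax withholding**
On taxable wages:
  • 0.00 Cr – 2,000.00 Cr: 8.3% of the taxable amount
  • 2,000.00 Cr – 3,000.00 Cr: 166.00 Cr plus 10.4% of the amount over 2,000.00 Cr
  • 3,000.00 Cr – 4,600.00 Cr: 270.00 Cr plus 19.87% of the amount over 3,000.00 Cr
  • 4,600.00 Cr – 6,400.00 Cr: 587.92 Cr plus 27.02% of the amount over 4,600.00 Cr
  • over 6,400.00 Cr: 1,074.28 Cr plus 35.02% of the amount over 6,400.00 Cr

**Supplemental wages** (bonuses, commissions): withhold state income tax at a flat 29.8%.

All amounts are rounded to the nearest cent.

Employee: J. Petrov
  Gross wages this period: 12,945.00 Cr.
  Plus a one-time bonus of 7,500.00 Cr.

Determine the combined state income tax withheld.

5,601.34 Cr

State Income Tax: taxable = 12,945.00 Cr
  1,074.28 Cr + 35.02% × (12,945.00 Cr − 6,400.00 Cr) = 1,074.28 Cr + 35.02% × 6,545.00 Cr = 3,366.34 Cr
Supplemental (29.8% flat on bonus): 29.8% × 7,500.00 Cr = 2,235.00 Cr
Total state income tax: 3,366.34 Cr + 2,235.00 Cr = 5,601.34 Cr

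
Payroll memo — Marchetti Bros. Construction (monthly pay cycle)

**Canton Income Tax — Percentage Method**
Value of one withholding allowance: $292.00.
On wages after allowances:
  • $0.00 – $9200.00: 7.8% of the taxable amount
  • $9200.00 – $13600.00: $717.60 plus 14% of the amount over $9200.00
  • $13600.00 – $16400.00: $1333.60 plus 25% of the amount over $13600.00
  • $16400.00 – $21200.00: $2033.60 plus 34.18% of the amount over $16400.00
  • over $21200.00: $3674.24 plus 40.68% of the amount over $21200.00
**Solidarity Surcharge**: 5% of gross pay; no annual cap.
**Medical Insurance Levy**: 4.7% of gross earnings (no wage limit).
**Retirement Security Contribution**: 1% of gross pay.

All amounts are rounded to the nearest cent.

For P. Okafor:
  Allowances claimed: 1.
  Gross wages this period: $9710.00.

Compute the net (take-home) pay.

Canton Income Tax: taxable = $9710.00 − 1×$292.00 = $9418.00
  $717.60 + 14% × ($9418.00 − $9200.00) = $717.60 + 14% × $218.00 = $748.12
Solidarity Surcharge: 5% × $9710.00 = $485.50
Medical Insurance Levy: 4.7% × $9710.00 = $456.37
Retirement Security Contribution: 1% × $9710.00 = $97.10
Total withheld: $748.12 + $485.50 + $456.37 + $97.10 = $1787.09
Net pay: $9710.00 − $1787.09 = $7922.91

$7922.91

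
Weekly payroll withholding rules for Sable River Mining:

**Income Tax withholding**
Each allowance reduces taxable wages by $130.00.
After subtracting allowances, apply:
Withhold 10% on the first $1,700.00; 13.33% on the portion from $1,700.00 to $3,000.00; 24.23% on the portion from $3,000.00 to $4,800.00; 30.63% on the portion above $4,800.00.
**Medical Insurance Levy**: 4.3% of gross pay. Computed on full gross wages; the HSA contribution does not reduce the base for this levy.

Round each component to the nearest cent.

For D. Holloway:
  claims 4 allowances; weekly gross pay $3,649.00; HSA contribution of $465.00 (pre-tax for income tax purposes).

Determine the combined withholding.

Income Tax: taxable = $3,649.00 − $465.00 − 4×$130.00 = $2,664.00
  $170.00 + 13.33% × ($2,664.00 − $1,700.00) = $170.00 + 13.33% × $964.00 = $298.50
Medical Insurance Levy: 4.3% × $3,649.00 = $156.91
Total: $298.50 + $156.91 = $455.41

$455.41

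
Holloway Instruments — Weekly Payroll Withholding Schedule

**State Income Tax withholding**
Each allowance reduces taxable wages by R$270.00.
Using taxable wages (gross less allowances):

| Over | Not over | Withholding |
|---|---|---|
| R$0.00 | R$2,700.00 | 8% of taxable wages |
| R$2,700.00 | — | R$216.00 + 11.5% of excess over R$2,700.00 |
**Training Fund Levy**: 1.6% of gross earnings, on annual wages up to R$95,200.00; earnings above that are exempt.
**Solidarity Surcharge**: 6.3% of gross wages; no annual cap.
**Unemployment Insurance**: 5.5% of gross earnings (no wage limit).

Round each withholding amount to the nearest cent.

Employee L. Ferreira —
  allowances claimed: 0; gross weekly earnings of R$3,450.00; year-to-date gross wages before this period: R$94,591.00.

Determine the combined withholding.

R$719.09

State Income Tax: taxable = R$3,450.00
  R$216.00 + 11.5% × (R$3,450.00 − R$2,700.00) = R$216.00 + 11.5% × R$750.00 = R$302.25
Training Fund Levy: cap R$95,200.00 − YTD R$94,591.00 = R$609.00 subject; 1.6% × R$609.00 = R$9.74
Solidarity Surcharge: 6.3% × R$3,450.00 = R$217.35
Unemployment Insurance: 5.5% × R$3,450.00 = R$189.75
Total: R$302.25 + R$9.74 + R$217.35 + R$189.75 = R$719.09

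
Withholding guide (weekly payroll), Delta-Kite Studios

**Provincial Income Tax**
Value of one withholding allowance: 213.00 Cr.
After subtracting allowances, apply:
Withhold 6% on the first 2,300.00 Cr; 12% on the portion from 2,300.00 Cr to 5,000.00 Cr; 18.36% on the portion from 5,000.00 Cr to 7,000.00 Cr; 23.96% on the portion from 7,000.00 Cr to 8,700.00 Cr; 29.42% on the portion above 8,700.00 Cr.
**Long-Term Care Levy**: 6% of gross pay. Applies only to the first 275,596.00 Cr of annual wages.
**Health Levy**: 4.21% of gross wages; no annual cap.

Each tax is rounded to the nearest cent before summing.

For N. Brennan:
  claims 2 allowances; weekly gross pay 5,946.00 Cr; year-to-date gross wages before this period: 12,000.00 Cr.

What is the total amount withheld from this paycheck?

1,164.56 Cr

Provincial Income Tax: taxable = 5,946.00 Cr − 2×213.00 Cr = 5,520.00 Cr
  462.00 Cr + 18.36% × (5,520.00 Cr − 5,000.00 Cr) = 462.00 Cr + 18.36% × 520.00 Cr = 557.47 Cr
Long-Term Care Levy: 6% × 5,946.00 Cr = 356.76 Cr
Health Levy: 4.21% × 5,946.00 Cr = 250.33 Cr
Total: 557.47 Cr + 356.76 Cr + 250.33 Cr = 1,164.56 Cr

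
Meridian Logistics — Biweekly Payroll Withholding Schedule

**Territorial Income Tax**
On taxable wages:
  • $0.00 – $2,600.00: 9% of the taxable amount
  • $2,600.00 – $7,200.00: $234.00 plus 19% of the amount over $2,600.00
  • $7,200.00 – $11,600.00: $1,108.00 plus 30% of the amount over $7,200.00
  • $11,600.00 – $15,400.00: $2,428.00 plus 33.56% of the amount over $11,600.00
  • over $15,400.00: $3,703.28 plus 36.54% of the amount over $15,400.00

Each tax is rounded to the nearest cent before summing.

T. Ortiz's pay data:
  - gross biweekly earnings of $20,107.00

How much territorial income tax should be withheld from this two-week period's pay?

$5,423.22

Territorial Income Tax: taxable = $20,107.00
  $3,703.28 + 36.54% × ($20,107.00 − $15,400.00) = $3,703.28 + 36.54% × $4,707.00 = $5,423.22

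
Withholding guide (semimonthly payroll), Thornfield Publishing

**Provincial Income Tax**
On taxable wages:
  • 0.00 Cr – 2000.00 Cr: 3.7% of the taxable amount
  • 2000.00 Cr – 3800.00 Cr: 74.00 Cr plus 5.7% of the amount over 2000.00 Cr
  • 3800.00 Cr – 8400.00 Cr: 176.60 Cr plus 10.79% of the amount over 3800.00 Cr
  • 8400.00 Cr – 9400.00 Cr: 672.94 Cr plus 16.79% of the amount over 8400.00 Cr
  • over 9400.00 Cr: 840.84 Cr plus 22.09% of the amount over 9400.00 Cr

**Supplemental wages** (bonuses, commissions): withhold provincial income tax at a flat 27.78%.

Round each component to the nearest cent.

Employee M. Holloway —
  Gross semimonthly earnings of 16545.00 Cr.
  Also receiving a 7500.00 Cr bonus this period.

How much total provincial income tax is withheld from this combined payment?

4502.67 Cr

Provincial Income Tax: taxable = 16545.00 Cr
  840.84 Cr + 22.09% × (16545.00 Cr − 9400.00 Cr) = 840.84 Cr + 22.09% × 7145.00 Cr = 2419.17 Cr
Supplemental (27.78% flat on bonus): 27.78% × 7500.00 Cr = 2083.50 Cr
Total provincial income tax: 2419.17 Cr + 2083.50 Cr = 4502.67 Cr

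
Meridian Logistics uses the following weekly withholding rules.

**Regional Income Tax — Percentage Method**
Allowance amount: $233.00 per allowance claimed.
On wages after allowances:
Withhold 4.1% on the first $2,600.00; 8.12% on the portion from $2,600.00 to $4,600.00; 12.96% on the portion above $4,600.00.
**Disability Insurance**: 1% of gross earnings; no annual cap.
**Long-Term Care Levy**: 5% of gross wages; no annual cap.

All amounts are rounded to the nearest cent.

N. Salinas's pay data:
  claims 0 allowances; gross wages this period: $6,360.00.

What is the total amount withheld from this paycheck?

$878.70

Regional Income Tax: taxable = $6,360.00
  $269.00 + 12.96% × ($6,360.00 − $4,600.00) = $269.00 + 12.96% × $1,760.00 = $497.10
Disability Insurance: 1% × $6,360.00 = $63.60
Long-Term Care Levy: 5% × $6,360.00 = $318.00
Total: $497.10 + $63.60 + $318.00 = $878.70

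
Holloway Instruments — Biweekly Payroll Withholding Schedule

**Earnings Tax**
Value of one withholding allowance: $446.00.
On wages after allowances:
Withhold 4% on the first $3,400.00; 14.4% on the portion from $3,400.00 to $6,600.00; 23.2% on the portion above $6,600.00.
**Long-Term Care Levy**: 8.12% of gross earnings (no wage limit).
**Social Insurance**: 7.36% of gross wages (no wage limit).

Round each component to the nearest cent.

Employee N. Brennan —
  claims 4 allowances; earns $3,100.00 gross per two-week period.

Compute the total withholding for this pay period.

$532.52

Earnings Tax: taxable = $3,100.00 − 4×$446.00 = $1,316.00
  4% × $1,316.00 = $52.64
Long-Term Care Levy: 8.12% × $3,100.00 = $251.72
Social Insurance: 7.36% × $3,100.00 = $228.16
Total: $52.64 + $251.72 + $228.16 = $532.52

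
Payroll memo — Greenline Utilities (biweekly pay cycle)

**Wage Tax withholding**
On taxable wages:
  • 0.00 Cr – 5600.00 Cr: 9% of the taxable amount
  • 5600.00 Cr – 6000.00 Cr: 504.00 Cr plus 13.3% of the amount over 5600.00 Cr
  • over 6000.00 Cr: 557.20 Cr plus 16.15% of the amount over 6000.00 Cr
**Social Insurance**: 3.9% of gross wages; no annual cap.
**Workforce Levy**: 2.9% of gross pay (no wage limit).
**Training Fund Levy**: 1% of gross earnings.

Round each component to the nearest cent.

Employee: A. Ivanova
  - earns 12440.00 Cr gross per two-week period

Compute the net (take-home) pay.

9872.42 Cr

Wage Tax: taxable = 12440.00 Cr
  557.20 Cr + 16.15% × (12440.00 Cr − 6000.00 Cr) = 557.20 Cr + 16.15% × 6440.00 Cr = 1597.26 Cr
Social Insurance: 3.9% × 12440.00 Cr = 485.16 Cr
Workforce Levy: 2.9% × 12440.00 Cr = 360.76 Cr
Training Fund Levy: 1% × 12440.00 Cr = 124.40 Cr
Total withheld: 1597.26 Cr + 485.16 Cr + 360.76 Cr + 124.40 Cr = 2567.58 Cr
Net pay: 12440.00 Cr − 2567.58 Cr = 9872.42 Cr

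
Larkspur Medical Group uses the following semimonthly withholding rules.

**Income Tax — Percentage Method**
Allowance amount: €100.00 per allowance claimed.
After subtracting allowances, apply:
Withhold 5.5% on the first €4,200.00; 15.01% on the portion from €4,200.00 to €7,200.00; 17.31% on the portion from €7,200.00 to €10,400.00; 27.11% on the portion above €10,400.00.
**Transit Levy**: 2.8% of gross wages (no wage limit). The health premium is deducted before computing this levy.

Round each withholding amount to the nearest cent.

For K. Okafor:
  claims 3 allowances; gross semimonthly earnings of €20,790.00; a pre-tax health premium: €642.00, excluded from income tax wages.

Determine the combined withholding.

Income Tax: taxable = €20,790.00 − €642.00 − 3×€100.00 = €19,848.00
  €1,235.22 + 27.11% × (€19,848.00 − €10,400.00) = €1,235.22 + 27.11% × €9,448.00 = €3,796.57
Transit Levy: 2.8% × €20,148.00 = €564.14
Total: €3,796.57 + €564.14 = €4,360.71

€4,360.71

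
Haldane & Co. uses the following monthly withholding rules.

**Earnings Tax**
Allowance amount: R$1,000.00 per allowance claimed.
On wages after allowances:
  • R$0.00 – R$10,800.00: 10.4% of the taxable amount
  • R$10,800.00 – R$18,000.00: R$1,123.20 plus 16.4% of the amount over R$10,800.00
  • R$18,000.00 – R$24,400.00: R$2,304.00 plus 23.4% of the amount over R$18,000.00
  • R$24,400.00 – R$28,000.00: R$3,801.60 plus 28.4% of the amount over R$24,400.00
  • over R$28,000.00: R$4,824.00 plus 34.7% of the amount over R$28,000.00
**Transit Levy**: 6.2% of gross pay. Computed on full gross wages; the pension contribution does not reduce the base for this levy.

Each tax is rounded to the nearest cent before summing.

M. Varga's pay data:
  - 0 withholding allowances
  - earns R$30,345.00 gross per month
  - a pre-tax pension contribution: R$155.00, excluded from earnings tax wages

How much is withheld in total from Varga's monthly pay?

R$7,465.32

Earnings Tax: taxable = R$30,345.00 − R$155.00 = R$30,190.00
  R$4,824.00 + 34.7% × (R$30,190.00 − R$28,000.00) = R$4,824.00 + 34.7% × R$2,190.00 = R$5,583.93
Transit Levy: 6.2% × R$30,345.00 = R$1,881.39
Total: R$5,583.93 + R$1,881.39 = R$7,465.32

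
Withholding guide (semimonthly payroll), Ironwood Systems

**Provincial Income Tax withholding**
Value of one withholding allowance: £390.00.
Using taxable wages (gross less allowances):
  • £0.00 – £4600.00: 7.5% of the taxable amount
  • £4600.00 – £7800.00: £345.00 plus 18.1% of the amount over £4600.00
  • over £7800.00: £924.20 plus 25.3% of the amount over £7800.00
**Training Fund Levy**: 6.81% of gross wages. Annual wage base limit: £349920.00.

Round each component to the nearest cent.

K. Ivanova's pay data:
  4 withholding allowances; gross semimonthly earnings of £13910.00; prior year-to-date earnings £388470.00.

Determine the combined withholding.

Provincial Income Tax: taxable = £13910.00 − 4×£390.00 = £12350.00
  £924.20 + 25.3% × (£12350.00 − £7800.00) = £924.20 + 25.3% × £4550.00 = £2075.35
Training Fund Levy: YTD £388470.00 ≥ cap £349920.00 → £0.00
Total: £2075.35 + £0.00 = £2075.35

£2075.35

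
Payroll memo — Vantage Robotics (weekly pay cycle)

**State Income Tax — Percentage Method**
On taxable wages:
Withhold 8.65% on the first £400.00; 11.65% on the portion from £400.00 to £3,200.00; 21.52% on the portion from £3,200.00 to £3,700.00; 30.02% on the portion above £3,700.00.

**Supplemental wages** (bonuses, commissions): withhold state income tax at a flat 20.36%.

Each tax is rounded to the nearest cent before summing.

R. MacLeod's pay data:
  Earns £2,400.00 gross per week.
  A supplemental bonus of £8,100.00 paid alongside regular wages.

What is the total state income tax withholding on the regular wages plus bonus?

State Income Tax: taxable = £2,400.00
  £34.60 + 11.65% × (£2,400.00 − £400.00) = £34.60 + 11.65% × £2,000.00 = £267.60
Supplemental (20.36% flat on bonus): 20.36% × £8,100.00 = £1,649.16
Total state income tax: £267.60 + £1,649.16 = £1,916.76

£1,916.76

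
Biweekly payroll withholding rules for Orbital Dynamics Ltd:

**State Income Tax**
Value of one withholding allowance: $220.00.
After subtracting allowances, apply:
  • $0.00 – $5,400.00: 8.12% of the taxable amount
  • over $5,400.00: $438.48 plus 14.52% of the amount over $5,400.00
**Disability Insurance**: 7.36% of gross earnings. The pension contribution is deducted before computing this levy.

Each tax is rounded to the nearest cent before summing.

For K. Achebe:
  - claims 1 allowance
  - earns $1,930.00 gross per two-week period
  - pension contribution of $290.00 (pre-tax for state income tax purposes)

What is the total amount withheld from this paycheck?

$236.00

State Income Tax: taxable = $1,930.00 − $290.00 − 1×$220.00 = $1,420.00
  8.12% × $1,420.00 = $115.30
Disability Insurance: 7.36% × $1,640.00 = $120.70
Total: $115.30 + $120.70 = $236.00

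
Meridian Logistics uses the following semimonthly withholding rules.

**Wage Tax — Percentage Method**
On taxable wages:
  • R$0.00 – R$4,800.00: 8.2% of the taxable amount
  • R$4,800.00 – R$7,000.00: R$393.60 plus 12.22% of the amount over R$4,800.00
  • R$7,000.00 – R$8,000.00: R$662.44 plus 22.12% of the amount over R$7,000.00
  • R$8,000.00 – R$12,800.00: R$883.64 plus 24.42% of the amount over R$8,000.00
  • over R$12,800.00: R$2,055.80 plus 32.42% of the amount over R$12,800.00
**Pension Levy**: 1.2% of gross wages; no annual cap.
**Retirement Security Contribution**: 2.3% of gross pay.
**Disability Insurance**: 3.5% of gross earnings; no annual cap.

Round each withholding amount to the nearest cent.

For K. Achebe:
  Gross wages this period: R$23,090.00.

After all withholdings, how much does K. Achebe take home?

R$16,081.88

Wage Tax: taxable = R$23,090.00
  R$2,055.80 + 32.42% × (R$23,090.00 − R$12,800.00) = R$2,055.80 + 32.42% × R$10,290.00 = R$5,391.82
Pension Levy: 1.2% × R$23,090.00 = R$277.08
Retirement Security Contribution: 2.3% × R$23,090.00 = R$531.07
Disability Insurance: 3.5% × R$23,090.00 = R$808.15
Total withheld: R$5,391.82 + R$277.08 + R$531.07 + R$808.15 = R$7,008.12
Net pay: R$23,090.00 − R$7,008.12 = R$16,081.88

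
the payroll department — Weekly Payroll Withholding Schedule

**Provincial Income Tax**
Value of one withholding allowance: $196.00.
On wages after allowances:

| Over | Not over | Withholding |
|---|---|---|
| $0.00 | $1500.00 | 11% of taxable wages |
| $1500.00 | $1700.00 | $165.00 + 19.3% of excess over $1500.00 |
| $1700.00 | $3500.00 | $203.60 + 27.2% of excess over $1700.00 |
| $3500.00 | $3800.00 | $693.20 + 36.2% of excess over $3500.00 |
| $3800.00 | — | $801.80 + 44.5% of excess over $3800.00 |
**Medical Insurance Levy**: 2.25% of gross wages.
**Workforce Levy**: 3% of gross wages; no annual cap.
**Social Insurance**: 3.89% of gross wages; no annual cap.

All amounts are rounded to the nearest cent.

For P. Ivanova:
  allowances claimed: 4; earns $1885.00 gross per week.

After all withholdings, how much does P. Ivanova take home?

Provincial Income Tax: taxable = $1885.00 − 4×$196.00 = $1101.00
  11% × $1101.00 = $121.11
Medical Insurance Levy: 2.25% × $1885.00 = $42.41
Workforce Levy: 3% × $1885.00 = $56.55
Social Insurance: 3.89% × $1885.00 = $73.33
Total withheld: $121.11 + $42.41 + $56.55 + $73.33 = $293.40
Net pay: $1885.00 − $293.40 = $1591.60

$1591.60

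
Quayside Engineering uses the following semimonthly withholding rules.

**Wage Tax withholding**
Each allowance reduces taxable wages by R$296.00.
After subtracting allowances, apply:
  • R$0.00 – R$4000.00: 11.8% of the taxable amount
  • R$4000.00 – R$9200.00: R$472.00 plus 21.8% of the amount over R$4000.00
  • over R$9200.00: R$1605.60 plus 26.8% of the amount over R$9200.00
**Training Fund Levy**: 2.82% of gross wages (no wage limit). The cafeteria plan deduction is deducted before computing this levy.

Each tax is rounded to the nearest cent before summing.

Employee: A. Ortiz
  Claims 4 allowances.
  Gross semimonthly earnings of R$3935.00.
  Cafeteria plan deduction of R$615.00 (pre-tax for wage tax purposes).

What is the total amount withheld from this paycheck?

Wage Tax: taxable = R$3935.00 − R$615.00 − 4×R$296.00 = R$2136.00
  11.8% × R$2136.00 = R$252.05
Training Fund Levy: 2.82% × R$3320.00 = R$93.62
Total: R$252.05 + R$93.62 = R$345.67

R$345.67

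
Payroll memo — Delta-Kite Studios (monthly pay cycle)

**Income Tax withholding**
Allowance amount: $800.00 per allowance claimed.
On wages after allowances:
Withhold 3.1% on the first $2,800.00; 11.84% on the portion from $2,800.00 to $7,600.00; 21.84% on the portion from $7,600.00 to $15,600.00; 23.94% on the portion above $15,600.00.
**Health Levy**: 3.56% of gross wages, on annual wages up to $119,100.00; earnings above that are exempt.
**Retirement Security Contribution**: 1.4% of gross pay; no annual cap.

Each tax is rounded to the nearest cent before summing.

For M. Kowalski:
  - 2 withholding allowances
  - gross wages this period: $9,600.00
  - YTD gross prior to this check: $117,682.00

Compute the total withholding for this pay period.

$927.36

Income Tax: taxable = $9,600.00 − 2×$800.00 = $8,000.00
  $655.12 + 21.84% × ($8,000.00 − $7,600.00) = $655.12 + 21.84% × $400.00 = $742.48
Health Levy: cap $119,100.00 − YTD $117,682.00 = $1,418.00 subject; 3.56% × $1,418.00 = $50.48
Retirement Security Contribution: 1.4% × $9,600.00 = $134.40
Total: $742.48 + $50.48 + $134.40 = $927.36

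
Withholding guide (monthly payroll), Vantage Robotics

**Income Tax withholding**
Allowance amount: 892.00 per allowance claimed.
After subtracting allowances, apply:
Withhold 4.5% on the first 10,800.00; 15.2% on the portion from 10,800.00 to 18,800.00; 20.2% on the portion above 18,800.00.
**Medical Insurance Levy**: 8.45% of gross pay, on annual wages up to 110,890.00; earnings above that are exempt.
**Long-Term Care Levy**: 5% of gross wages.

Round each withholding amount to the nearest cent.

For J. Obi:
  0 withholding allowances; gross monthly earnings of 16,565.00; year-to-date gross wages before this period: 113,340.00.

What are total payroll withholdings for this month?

2,190.53

Income Tax: taxable = 16,565.00
  486.00 + 15.2% × (16,565.00 − 10,800.00) = 486.00 + 15.2% × 5,765.00 = 1,362.28
Medical Insurance Levy: YTD 113,340.00 ≥ cap 110,890.00 → 0.00
Long-Term Care Levy: 5% × 16,565.00 = 828.25
Total: 1,362.28 + 0.00 + 828.25 = 2,190.53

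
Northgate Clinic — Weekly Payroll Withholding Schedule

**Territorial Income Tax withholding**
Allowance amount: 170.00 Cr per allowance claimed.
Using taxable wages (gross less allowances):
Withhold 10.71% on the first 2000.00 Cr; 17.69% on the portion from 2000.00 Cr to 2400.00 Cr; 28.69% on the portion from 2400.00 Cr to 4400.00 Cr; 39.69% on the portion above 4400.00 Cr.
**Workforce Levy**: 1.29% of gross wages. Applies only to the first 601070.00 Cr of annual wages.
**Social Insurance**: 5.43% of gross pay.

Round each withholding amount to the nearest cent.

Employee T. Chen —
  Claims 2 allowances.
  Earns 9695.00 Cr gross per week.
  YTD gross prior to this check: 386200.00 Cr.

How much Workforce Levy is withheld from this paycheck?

125.07 Cr

Workforce Levy: 1.29% × 9695.00 Cr = 125.07 Cr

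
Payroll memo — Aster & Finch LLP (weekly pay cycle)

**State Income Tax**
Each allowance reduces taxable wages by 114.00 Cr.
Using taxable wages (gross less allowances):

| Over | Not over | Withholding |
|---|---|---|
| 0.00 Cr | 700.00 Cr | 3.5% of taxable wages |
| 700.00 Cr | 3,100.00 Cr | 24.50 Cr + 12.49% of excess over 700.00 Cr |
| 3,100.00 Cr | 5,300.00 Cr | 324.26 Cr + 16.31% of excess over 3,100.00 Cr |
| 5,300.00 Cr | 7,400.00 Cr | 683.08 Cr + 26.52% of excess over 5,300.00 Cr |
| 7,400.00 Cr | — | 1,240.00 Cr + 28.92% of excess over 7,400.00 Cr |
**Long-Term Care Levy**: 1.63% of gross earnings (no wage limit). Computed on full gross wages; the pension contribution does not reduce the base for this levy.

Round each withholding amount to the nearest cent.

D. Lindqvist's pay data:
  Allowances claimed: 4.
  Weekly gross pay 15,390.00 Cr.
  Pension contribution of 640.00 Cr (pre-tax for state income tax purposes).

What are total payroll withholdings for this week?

3,484.60 Cr

State Income Tax: taxable = 15,390.00 Cr − 640.00 Cr − 4×114.00 Cr = 14,294.00 Cr
  1,240.00 Cr + 28.92% × (14,294.00 Cr − 7,400.00 Cr) = 1,240.00 Cr + 28.92% × 6,894.00 Cr = 3,233.74 Cr
Long-Term Care Levy: 1.63% × 15,390.00 Cr = 250.86 Cr
Total: 3,233.74 Cr + 250.86 Cr = 3,484.60 Cr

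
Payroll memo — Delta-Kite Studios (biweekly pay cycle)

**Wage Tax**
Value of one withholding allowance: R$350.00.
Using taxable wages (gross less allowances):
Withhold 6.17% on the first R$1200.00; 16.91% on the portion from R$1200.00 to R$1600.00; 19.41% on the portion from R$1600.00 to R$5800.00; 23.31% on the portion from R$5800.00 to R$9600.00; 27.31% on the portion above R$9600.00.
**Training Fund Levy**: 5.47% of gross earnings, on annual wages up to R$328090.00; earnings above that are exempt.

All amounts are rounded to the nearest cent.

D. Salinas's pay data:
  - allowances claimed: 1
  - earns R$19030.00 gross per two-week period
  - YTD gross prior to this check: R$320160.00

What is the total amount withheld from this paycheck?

R$4756.20

Wage Tax: taxable = R$19030.00 − 1×R$350.00 = R$18680.00
  R$1842.68 + 27.31% × (R$18680.00 − R$9600.00) = R$1842.68 + 27.31% × R$9080.00 = R$4322.43
Training Fund Levy: cap R$328090.00 − YTD R$320160.00 = R$7930.00 subject; 5.47% × R$7930.00 = R$433.77
Total: R$4322.43 + R$433.77 = R$4756.20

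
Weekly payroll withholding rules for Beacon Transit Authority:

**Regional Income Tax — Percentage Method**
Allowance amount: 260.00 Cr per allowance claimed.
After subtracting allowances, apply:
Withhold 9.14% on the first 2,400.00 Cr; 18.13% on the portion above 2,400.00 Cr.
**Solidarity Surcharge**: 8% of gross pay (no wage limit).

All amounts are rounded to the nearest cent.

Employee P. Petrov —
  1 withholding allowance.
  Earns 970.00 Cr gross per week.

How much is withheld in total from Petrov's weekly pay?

142.49 Cr

Regional Income Tax: taxable = 970.00 Cr − 1×260.00 Cr = 710.00 Cr
  9.14% × 710.00 Cr = 64.89 Cr
Solidarity Surcharge: 8% × 970.00 Cr = 77.60 Cr
Total: 64.89 Cr + 77.60 Cr = 142.49 Cr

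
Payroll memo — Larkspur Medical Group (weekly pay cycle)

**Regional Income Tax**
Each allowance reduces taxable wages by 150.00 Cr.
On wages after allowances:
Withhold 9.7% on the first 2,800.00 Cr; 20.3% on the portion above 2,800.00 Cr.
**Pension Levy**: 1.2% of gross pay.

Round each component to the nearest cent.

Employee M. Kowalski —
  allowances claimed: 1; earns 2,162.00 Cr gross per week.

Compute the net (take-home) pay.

1,940.90 Cr

Regional Income Tax: taxable = 2,162.00 Cr − 1×150.00 Cr = 2,012.00 Cr
  9.7% × 2,012.00 Cr = 195.16 Cr
Pension Levy: 1.2% × 2,162.00 Cr = 25.94 Cr
Total withheld: 195.16 Cr + 25.94 Cr = 221.10 Cr
Net pay: 2,162.00 Cr − 221.10 Cr = 1,940.90 Cr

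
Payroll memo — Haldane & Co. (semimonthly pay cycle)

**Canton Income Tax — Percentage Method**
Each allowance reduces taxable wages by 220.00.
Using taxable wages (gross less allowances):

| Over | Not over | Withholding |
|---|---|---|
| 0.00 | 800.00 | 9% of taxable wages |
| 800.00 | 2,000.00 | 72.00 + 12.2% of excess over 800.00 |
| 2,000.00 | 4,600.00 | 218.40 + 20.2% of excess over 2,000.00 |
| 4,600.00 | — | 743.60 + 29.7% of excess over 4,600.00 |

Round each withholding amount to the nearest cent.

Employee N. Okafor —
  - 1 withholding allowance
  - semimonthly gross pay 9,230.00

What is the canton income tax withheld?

Canton Income Tax: taxable = 9,230.00 − 1×220.00 = 9,010.00
  743.60 + 29.7% × (9,010.00 − 4,600.00) = 743.60 + 29.7% × 4,410.00 = 2,053.37

2,053.37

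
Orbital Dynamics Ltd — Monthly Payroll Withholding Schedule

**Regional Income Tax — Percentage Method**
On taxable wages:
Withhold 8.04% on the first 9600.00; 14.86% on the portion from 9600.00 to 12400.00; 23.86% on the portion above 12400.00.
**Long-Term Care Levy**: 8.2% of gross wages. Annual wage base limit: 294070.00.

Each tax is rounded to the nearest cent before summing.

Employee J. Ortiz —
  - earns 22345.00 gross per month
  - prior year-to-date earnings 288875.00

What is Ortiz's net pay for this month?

18358.21

Regional Income Tax: taxable = 22345.00
  1187.92 + 23.86% × (22345.00 − 12400.00) = 1187.92 + 23.86% × 9945.00 = 3560.80
Long-Term Care Levy: cap 294070.00 − YTD 288875.00 = 5195.00 subject; 8.2% × 5195.00 = 425.99
Total withheld: 3560.80 + 425.99 = 3986.79
Net pay: 22345.00 − 3986.79 = 18358.21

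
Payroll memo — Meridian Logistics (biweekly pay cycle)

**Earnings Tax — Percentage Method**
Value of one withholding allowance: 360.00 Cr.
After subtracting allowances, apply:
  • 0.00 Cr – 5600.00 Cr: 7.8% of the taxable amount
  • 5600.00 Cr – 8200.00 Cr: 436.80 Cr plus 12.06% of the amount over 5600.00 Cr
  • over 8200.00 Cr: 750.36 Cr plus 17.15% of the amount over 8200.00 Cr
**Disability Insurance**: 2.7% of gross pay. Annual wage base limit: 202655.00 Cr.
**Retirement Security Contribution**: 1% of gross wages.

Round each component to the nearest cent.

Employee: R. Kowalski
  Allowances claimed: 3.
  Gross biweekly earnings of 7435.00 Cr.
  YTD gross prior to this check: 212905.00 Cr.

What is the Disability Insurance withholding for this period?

0.00 Cr

Disability Insurance: YTD 212905.00 Cr ≥ cap 202655.00 Cr → 0.00 Cr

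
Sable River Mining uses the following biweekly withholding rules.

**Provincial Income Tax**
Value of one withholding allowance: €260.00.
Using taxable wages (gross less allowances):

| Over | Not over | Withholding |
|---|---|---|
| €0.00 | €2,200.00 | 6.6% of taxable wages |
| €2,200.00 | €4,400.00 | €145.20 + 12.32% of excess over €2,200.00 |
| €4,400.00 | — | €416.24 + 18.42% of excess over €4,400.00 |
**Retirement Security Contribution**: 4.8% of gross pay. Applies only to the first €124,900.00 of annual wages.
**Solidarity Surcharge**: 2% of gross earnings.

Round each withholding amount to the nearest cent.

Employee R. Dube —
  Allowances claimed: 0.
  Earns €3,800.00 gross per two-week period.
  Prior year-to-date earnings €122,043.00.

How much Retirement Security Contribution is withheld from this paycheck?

Retirement Security Contribution: cap €124,900.00 − YTD €122,043.00 = €2,857.00 subject; 4.8% × €2,857.00 = €137.14

€137.14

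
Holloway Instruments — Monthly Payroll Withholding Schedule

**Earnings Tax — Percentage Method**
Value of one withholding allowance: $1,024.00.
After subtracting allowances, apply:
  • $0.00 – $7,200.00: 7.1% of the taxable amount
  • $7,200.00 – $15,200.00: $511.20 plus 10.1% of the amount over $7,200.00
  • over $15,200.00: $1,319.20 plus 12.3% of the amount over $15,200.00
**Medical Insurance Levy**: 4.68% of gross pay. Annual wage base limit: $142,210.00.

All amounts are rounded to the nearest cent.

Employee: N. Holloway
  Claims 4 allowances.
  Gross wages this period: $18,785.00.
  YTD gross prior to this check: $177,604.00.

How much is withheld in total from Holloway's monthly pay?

$1,267.59

Earnings Tax: taxable = $18,785.00 − 4×$1,024.00 = $14,689.00
  $511.20 + 10.1% × ($14,689.00 − $7,200.00) = $511.20 + 10.1% × $7,489.00 = $1,267.59
Medical Insurance Levy: YTD $177,604.00 ≥ cap $142,210.00 → $0.00
Total: $1,267.59 + $0.00 = $1,267.59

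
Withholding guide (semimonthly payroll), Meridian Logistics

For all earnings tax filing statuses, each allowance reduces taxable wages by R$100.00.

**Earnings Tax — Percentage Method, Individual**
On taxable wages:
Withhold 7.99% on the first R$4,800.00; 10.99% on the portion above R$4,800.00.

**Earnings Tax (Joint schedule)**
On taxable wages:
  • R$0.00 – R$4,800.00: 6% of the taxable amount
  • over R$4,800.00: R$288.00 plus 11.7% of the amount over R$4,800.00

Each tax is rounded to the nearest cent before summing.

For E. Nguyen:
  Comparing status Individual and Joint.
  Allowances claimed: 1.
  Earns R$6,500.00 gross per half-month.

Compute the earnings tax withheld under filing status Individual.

Earnings Tax (Individual): taxable = R$6,500.00 − 1×R$100.00 = R$6,400.00
  R$383.52 + 10.99% × (R$6,400.00 − R$4,800.00) = R$383.52 + 10.99% × R$1,600.00 = R$559.36

R$559.36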